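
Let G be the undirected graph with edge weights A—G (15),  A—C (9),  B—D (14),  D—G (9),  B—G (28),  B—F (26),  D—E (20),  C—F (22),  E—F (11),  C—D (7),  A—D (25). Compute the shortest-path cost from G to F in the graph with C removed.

A few of the G→F routes:
G→D→E→F: 9 + 20 + 11 = 40
G→B→F: 28 + 26 = 54
G→D→B→F: 9 + 14 + 26 = 49
Best route has total 40.

40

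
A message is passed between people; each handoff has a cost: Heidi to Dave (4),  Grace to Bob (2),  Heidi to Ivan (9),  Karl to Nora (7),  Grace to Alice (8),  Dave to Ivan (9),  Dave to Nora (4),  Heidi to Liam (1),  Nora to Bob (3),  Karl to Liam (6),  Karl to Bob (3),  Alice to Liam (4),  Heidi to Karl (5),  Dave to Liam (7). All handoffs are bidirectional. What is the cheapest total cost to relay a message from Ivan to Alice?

Comparing a few candidate routes:
Ivan -> Heidi -> Liam -> Alice: 9 + 1 + 4 = 14
Ivan -> Dave -> Heidi -> Liam -> Alice: 9 + 4 + 1 + 4 = 18
Ivan -> Dave -> Liam -> Alice: 9 + 7 + 4 = 20
Ivan -> Heidi -> Dave -> Liam -> Alice: 9 + 4 + 7 + 4 = 24
Shortest: 14.

14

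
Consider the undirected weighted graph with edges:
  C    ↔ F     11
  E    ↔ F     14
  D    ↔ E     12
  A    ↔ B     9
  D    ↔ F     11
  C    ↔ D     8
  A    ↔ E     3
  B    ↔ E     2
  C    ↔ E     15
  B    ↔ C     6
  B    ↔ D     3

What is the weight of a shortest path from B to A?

Some routes from B to A:
B - A: 9
B - E - A: 2 + 3 = 5
B - C - D - E - A: 6 + 8 + 12 + 3 = 29
B - C - E - A: 6 + 15 + 3 = 24
B - D - E - A: 3 + 12 + 3 = 18
Best route has total 5.

5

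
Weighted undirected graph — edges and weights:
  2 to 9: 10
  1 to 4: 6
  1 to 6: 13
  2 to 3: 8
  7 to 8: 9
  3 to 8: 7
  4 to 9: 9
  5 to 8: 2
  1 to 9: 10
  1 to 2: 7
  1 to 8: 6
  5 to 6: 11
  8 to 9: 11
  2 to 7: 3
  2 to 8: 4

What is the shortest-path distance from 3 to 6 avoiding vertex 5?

Comparing a few candidate routes:
3-2-1-6: 8 + 7 + 13 = 28
3-8-1-6: 7 + 6 + 13 = 26
3-8-2-1-6: 7 + 4 + 7 + 13 = 31
3-2-8-1-6: 8 + 4 + 6 + 13 = 31
3-2-7-8-1-6: 8 + 3 + 9 + 6 + 13 = 39
3-8-7-2-1-6: 7 + 9 + 3 + 7 + 13 = 39
Best route has total 26.

26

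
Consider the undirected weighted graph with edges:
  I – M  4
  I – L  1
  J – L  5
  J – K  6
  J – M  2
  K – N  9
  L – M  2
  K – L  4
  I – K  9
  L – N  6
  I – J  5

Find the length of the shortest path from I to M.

3

Comparing a few candidate routes:
I - J - M: 5 + 2 = 7
I - L - M: 1 + 2 = 3
I - M: 4
I - L - J - M: 1 + 5 + 2 = 8
Best route has total 3.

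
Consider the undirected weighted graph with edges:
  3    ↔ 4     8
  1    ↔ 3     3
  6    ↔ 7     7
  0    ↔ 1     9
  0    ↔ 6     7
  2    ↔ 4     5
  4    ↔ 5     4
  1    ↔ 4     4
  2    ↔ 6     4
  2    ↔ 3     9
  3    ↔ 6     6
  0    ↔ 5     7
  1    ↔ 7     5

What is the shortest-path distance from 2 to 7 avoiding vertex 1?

11

Candidate routes:
2-3-4-5-0-6-7: 9 + 8 + 4 + 7 + 7 + 7 = 42
2-4-5-0-6-7: 5 + 4 + 7 + 7 + 7 = 30
2-4-3-6-7: 5 + 8 + 6 + 7 = 26
2-3-6-7: 9 + 6 + 7 = 22
2-6-7: 4 + 7 = 11
Best route has total 11.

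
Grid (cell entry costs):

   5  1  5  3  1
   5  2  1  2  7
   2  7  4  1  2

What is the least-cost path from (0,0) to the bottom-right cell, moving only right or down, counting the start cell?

Take (0,0) (0,1) (1,1) (1,2) (1,3) (2,3) (2,4) for a total of 5 + 1 + 2 + 1 + 2 + 1 + 2 = 14.
For comparison, the top-then-right route costs 24.

14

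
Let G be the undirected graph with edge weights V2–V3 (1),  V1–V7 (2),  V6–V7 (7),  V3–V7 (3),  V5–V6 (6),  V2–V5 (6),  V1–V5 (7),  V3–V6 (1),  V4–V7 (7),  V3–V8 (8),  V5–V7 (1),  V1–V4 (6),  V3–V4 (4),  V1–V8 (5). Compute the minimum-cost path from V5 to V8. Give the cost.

8

A few of the V5→V8 routes:
V5→V7→V1→V8: 1 + 2 + 5 = 8
V5→V7→V3→V8: 1 + 3 + 8 = 12
V5→V1→V8: 7 + 5 = 12
The minimum is 8.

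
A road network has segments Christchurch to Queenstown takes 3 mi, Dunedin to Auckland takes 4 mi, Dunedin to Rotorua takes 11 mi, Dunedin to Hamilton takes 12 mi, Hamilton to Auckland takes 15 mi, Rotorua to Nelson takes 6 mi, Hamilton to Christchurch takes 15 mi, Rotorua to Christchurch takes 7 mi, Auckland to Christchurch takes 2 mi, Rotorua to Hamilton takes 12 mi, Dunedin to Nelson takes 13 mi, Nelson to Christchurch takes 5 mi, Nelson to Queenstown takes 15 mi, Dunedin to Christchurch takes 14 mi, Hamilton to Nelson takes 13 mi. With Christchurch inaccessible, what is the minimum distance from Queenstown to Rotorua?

Checking several routes:
Queenstown → Nelson → Rotorua: 15 + 6 = 21
Queenstown → Nelson → Hamilton → Auckland → Dunedin → Rotorua: 15 + 13 + 15 + 4 + 11 = 58
Queenstown → Nelson → Dunedin → Hamilton → Rotorua: 15 + 13 + 12 + 12 = 52
Queenstown → Nelson → Dunedin → Rotorua: 15 + 13 + 11 = 39
Queenstown → Nelson → Hamilton → Rotorua: 15 + 13 + 12 = 40
Queenstown → Nelson → Hamilton → Dunedin → Rotorua: 15 + 13 + 12 + 11 = 51
Shortest: 21 mi.

21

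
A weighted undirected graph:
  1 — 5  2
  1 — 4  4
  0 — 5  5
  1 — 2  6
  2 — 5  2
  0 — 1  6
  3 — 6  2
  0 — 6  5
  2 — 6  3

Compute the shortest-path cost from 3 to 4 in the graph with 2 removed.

17

Paths from 3 to 4 avoiding 2:
3-6-0-5-1-4: 2 + 5 + 5 + 2 + 4 = 18
3-6-0-1-4: 2 + 5 + 6 + 4 = 17
Best route has total 17.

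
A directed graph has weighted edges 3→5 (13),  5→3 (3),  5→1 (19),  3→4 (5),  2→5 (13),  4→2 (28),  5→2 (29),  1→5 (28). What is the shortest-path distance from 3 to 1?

32

Candidate routes:
3 - 5 - 1: 13 + 19 = 32
3 - 4 - 2 - 5 - 1: 5 + 28 + 13 + 19 = 65
Shortest: 32.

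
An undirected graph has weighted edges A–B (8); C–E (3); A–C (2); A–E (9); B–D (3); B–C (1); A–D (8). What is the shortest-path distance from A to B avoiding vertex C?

8

Candidate routes:
A-B: 8
A-D-B: 8 + 3 = 11
The minimum is 8.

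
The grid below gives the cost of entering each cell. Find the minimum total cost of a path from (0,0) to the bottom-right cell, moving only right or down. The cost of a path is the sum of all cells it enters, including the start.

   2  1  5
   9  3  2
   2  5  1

9

Path r0c0 r0c1 r1c1 r1c2 r2c2: 2 + 1 + 3 + 2 + 1 = 9.
For comparison, the top-then-right route costs 11.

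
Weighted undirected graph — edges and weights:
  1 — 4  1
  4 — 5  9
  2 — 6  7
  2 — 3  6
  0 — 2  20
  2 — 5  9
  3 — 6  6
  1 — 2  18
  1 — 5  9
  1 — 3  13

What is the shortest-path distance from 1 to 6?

19

A few of the 1→6 routes:
1→2→6: 18 + 7 = 25
1→3→6: 13 + 6 = 19
1→5→2→6: 9 + 9 + 7 = 25
1→3→2→6: 13 + 6 + 7 = 26
1→2→3→6: 18 + 6 + 6 = 30
1→4→5→2→6: 1 + 9 + 9 + 7 = 26
Shortest: 19.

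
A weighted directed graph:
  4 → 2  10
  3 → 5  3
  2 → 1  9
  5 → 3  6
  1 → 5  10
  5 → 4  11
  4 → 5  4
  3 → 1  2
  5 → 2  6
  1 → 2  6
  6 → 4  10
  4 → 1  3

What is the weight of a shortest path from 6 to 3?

Routes from 6 to 3:
6-4-5-3: 10 + 4 + 6 = 20
6-4-1-5-3: 10 + 3 + 10 + 6 = 29
6-4-2-1-5-3: 10 + 10 + 9 + 10 + 6 = 45
Best route has total 20.

20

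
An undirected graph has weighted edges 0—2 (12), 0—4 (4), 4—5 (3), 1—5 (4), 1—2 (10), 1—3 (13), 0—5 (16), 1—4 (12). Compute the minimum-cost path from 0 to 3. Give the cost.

A few of the 0→3 routes:
0 - 4 - 5 - 1 - 3: 4 + 3 + 4 + 13 = 24
0 - 5 - 1 - 3: 16 + 4 + 13 = 33
0 - 4 - 1 - 3: 4 + 12 + 13 = 29
Best route has total 24.

24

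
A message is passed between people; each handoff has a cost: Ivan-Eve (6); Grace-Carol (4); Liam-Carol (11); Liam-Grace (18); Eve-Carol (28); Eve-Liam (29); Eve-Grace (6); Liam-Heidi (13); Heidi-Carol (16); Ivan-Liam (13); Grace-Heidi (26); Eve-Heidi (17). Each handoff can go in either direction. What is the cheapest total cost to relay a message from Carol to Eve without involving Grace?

Comparing a few candidate routes:
Carol→Heidi→Eve: 16 + 17 = 33
Carol→Eve: 28
Carol→Liam→Ivan→Eve: 11 + 13 + 6 = 30
Best route has total 28.

28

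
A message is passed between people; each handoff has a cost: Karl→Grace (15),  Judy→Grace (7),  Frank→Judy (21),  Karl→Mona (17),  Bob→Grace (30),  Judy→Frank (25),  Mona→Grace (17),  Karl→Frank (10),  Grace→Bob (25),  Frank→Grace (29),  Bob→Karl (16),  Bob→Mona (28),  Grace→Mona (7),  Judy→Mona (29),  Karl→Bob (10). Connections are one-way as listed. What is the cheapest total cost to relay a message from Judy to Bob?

Routes from Judy to Bob:
Judy-Mona-Grace-Bob: 29 + 17 + 25 = 71
Judy-Grace-Bob: 7 + 25 = 32
Judy-Frank-Grace-Bob: 25 + 29 + 25 = 79
Shortest: 32.

32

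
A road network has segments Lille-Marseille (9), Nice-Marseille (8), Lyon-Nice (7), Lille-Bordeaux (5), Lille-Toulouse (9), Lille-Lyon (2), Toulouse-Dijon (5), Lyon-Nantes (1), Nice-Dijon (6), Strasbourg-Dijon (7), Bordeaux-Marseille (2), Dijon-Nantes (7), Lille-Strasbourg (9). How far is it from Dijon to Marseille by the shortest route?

Comparing a few candidate routes:
Dijon-Nice-Marseille: 6 + 8 = 14
Dijon-Nantes-Lyon-Lille-Marseille: 7 + 1 + 2 + 9 = 19
Dijon-Toulouse-Lille-Bordeaux-Marseille: 5 + 9 + 5 + 2 = 21
Dijon-Nantes-Lyon-Lille-Bordeaux-Marseille: 7 + 1 + 2 + 5 + 2 = 17
The minimum is 14.

14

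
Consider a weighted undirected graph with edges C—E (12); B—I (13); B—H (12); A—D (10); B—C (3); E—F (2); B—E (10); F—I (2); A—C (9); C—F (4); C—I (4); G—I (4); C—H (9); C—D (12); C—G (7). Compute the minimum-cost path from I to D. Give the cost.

16

Some routes from I to D:
I -> C -> D: 4 + 12 = 16
I -> F -> C -> D: 2 + 4 + 12 = 18
I -> F -> C -> A -> D: 2 + 4 + 9 + 10 = 25
I -> G -> C -> D: 4 + 7 + 12 = 23
I -> C -> A -> D: 4 + 9 + 10 = 23
Best route has total 16.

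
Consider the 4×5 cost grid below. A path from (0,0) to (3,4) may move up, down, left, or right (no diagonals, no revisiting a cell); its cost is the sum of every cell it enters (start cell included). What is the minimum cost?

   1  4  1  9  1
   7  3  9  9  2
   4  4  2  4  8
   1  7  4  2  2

Best path: r0c0 -> r0c1 -> r1c1 -> r2c1 -> r2c2 -> r2c3 -> r3c3 -> r3c4
Cost: 1 + 4 + 3 + 4 + 2 + 4 + 2 + 2 = 22

22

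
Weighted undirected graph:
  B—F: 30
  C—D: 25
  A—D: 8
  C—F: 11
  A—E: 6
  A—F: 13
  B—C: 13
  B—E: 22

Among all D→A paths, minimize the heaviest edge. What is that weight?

Candidate routes:
D→C→B→E→A: max(25, 13, 22, 6) = 25
D→C→F→A: max(25, 11, 13) = 25
D→C→F→B→E→A: max(25, 11, 30, 22, 6) = 30
D→A: max(8) = 8
D→C→B→F→A: max(25, 13, 30, 13) = 30
Best route has worst link 8.

8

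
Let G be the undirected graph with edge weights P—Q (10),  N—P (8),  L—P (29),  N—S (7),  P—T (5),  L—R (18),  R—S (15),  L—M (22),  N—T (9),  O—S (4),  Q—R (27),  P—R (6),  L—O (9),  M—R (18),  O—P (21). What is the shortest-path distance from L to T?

A few of the L→T routes:
L → R → P → T: 18 + 6 + 5 = 29
L → O → S → N → P → T: 9 + 4 + 7 + 8 + 5 = 33
L → P → T: 29 + 5 = 34
L → O → S → N → T: 9 + 4 + 7 + 9 = 29
Shortest: 29.

29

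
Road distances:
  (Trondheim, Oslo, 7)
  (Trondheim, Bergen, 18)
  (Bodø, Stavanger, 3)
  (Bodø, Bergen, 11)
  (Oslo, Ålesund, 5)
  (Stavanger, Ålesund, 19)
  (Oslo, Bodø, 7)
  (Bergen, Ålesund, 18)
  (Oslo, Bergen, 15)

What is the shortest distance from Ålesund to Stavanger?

Some routes from Ålesund to Stavanger:
Ålesund → Oslo → Bergen → Bodø → Stavanger: 5 + 15 + 11 + 3 = 34
Ålesund → Bergen → Bodø → Stavanger: 18 + 11 + 3 = 32
Ålesund → Bergen → Oslo → Bodø → Stavanger: 18 + 15 + 7 + 3 = 43
Ålesund → Oslo → Bodø → Stavanger: 5 + 7 + 3 = 15
Ålesund → Stavanger: 19
Best route has total 15.

15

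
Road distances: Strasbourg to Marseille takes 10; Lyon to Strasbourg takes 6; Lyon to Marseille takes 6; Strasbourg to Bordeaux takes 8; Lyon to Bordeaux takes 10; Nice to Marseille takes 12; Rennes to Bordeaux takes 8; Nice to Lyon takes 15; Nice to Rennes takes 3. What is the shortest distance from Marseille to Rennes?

Some routes from Marseille to Rennes:
Marseille → Strasbourg → Bordeaux → Rennes: 10 + 8 + 8 = 26
Marseille → Lyon → Nice → Rennes: 6 + 15 + 3 = 24
Marseille → Nice → Rennes: 12 + 3 = 15
Marseille → Lyon → Strasbourg → Bordeaux → Rennes: 6 + 6 + 8 + 8 = 28
Marseille → Lyon → Bordeaux → Rennes: 6 + 10 + 8 = 24
The minimum is 15.

15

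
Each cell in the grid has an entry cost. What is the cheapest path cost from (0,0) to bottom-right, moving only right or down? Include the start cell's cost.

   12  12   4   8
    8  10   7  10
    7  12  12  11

56

Path (0,0) (0,1) (0,2) (1,2) (1,3) (2,3): 12 + 12 + 4 + 7 + 10 + 11 = 56.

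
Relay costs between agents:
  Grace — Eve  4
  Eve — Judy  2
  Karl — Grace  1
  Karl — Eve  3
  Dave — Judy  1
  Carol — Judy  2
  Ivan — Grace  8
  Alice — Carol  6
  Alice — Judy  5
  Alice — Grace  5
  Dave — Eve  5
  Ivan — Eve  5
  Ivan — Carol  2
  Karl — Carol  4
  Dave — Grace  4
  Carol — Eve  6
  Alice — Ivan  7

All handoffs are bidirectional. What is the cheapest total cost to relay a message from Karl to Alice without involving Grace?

10

Comparing a few candidate routes:
Karl→Carol→Judy→Alice: 4 + 2 + 5 = 11
Karl→Eve→Judy→Carol→Alice: 3 + 2 + 2 + 6 = 13
Karl→Carol→Alice: 4 + 6 = 10
Karl→Eve→Judy→Alice: 3 + 2 + 5 = 10
Best route has total 10.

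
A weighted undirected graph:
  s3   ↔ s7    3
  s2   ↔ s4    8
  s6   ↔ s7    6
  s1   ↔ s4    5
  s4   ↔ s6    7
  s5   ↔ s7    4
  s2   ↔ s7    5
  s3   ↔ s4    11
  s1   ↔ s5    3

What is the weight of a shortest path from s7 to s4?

Comparing a few candidate routes:
s7 - s5 - s1 - s4: 4 + 3 + 5 = 12
s7 - s6 - s4: 6 + 7 = 13
s7 - s2 - s4: 5 + 8 = 13
Shortest: 12.

12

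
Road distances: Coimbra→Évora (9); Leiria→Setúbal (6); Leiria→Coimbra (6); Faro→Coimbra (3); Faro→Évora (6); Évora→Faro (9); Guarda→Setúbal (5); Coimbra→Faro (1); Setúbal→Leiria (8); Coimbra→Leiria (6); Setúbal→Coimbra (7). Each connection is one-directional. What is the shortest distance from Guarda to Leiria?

13

Paths from Guarda to Leiria:
Guarda→Setúbal→Coimbra→Leiria: 5 + 7 + 6 = 18
Guarda→Setúbal→Leiria: 5 + 8 = 13
Best route has total 13.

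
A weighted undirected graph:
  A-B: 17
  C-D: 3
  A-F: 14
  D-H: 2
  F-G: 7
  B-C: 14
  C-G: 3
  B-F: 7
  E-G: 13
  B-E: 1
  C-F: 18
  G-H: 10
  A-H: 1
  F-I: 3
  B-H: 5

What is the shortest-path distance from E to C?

11

Comparing a few candidate routes:
E -> B -> H -> G -> C: 1 + 5 + 10 + 3 = 19
E -> B -> H -> D -> C: 1 + 5 + 2 + 3 = 11
E -> B -> C: 1 + 14 = 15
E -> G -> C: 13 + 3 = 16
E -> B -> F -> G -> C: 1 + 7 + 7 + 3 = 18
Best route has total 11.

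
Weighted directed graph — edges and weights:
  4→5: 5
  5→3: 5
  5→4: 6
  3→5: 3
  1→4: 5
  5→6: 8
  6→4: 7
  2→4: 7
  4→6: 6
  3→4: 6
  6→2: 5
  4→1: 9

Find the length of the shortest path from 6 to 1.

16

Candidate routes:
6 - 4 - 1: 7 + 9 = 16
6 - 2 - 4 - 1: 5 + 7 + 9 = 21
Shortest: 16.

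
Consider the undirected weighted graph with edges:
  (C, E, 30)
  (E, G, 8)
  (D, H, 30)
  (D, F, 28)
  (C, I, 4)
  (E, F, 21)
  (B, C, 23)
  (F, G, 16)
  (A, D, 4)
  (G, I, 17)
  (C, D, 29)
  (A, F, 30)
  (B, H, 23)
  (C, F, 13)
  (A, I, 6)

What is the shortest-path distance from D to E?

35

Some routes from D to E:
D → A → I → C → F → G → E: 4 + 6 + 4 + 13 + 16 + 8 = 51
D → F → G → E: 28 + 16 + 8 = 52
D → A → I → C → F → E: 4 + 6 + 4 + 13 + 21 = 48
D → F → E: 28 + 21 = 49
D → A → I → G → E: 4 + 6 + 17 + 8 = 35
D → A → I → C → E: 4 + 6 + 4 + 30 = 44
Shortest: 35.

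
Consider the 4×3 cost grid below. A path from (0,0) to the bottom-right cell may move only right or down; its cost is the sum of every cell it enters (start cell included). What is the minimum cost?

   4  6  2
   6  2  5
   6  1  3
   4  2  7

22

Best path: (0,0) (0,1) (1,1) (2,1) (3,1) (3,2)
Cost: 4 + 6 + 2 + 1 + 2 + 7 = 22
(Top row then right column would cost 27.)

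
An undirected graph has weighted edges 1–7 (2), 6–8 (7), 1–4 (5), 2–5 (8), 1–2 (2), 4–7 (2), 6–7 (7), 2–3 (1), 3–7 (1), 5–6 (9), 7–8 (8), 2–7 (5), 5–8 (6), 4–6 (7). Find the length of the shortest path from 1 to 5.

Checking several routes:
1-4-7-3-2-5: 5 + 2 + 1 + 1 + 8 = 17
1-7-8-5: 2 + 8 + 6 = 16
1-7-3-2-5: 2 + 1 + 1 + 8 = 12
1-7-6-5: 2 + 7 + 9 = 18
1-2-5: 2 + 8 = 10
1-7-2-5: 2 + 5 + 8 = 15
Shortest: 10.

10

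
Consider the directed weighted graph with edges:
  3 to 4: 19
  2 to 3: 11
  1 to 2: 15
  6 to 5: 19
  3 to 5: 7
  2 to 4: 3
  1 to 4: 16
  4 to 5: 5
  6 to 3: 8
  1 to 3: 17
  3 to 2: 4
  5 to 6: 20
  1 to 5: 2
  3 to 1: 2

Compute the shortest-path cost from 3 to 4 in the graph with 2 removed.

Paths from 3 to 4 avoiding 2:
3 → 4: 19
3 → 1 → 4: 2 + 16 = 18
The minimum is 18.

18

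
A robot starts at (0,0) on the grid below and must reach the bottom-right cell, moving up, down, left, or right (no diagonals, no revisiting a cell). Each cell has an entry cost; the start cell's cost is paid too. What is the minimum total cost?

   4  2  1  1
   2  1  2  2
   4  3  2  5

15

One optimal route is [0,0]→[0,1]→[0,2]→[0,3]→[1,3]→[2,3].
Its cost is 4 + 2 + 1 + 1 + 2 + 5 = 15.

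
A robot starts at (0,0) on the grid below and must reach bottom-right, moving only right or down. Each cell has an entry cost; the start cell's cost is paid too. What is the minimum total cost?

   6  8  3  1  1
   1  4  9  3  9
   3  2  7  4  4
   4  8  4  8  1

28

One optimal route is (0,0)→(1,0)→(2,0)→(2,1)→(2,2)→(2,3)→(2,4)→(3,4).
Its cost is 6 + 1 + 3 + 2 + 7 + 4 + 4 + 1 = 28.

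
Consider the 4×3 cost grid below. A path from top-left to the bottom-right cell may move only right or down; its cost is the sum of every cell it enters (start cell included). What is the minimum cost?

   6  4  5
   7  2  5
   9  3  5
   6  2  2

19

Path r0c0 r0c1 r1c1 r2c1 r3c1 r3c2: 6 + 4 + 2 + 3 + 2 + 2 = 19.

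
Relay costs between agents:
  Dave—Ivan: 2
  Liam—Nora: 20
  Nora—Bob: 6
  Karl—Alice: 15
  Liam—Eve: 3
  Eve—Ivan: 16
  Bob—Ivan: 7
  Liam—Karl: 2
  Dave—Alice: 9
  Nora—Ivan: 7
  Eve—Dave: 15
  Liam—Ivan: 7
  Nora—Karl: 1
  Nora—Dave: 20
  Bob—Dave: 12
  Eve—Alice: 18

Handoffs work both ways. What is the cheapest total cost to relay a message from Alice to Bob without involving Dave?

22

Checking several routes:
Alice → Karl → Liam → Ivan → Bob: 15 + 2 + 7 + 7 = 31
Alice → Karl → Nora → Bob: 15 + 1 + 6 = 22
Alice → Eve → Liam → Ivan → Bob: 18 + 3 + 7 + 7 = 35
Alice → Karl → Liam → Ivan → Nora → Bob: 15 + 2 + 7 + 7 + 6 = 37
Alice → Eve → Liam → Karl → Nora → Bob: 18 + 3 + 2 + 1 + 6 = 30
Alice → Karl → Nora → Ivan → Bob: 15 + 1 + 7 + 7 = 30
Shortest: 22.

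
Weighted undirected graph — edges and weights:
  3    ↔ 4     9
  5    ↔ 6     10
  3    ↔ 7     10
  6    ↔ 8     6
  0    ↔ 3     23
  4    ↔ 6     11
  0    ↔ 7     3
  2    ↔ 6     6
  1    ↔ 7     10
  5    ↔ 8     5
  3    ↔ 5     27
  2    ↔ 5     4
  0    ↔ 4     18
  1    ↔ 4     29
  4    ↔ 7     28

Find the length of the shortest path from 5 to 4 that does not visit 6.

36

Comparing a few candidate routes:
5 → 3 → 7 → 4: 27 + 10 + 28 = 65
5 → 3 → 7 → 1 → 4: 27 + 10 + 10 + 29 = 76
5 → 3 → 0 → 4: 27 + 23 + 18 = 68
5 → 3 → 7 → 0 → 4: 27 + 10 + 3 + 18 = 58
5 → 3 → 4: 27 + 9 = 36
Best route has total 36.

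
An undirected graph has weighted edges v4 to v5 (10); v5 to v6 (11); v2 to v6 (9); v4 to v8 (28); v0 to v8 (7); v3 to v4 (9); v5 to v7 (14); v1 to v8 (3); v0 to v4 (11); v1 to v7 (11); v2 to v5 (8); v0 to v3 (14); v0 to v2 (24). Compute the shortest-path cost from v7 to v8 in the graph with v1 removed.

A few of the v7→v8 routes:
v7 - v5 - v2 - v0 - v4 - v8: 14 + 8 + 24 + 11 + 28 = 85
v7 - v5 - v4 - v0 - v8: 14 + 10 + 11 + 7 = 42
v7 - v5 - v6 - v2 - v0 - v8: 14 + 11 + 9 + 24 + 7 = 65
v7 - v5 - v2 - v0 - v8: 14 + 8 + 24 + 7 = 53
v7 - v5 - v4 - v8: 14 + 10 + 28 = 52
v7 - v5 - v4 - v3 - v0 - v8: 14 + 10 + 9 + 14 + 7 = 54
The minimum is 42.

42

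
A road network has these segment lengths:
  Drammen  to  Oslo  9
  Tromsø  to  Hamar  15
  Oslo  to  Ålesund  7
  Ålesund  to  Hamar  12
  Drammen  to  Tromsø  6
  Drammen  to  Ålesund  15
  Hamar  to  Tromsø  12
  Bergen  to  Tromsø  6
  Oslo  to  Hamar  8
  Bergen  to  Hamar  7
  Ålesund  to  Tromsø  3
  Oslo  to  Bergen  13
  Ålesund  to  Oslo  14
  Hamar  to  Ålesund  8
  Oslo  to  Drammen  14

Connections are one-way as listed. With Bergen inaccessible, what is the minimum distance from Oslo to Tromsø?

Checking several routes:
Oslo→Ålesund→Tromsø: 7 + 3 = 10
Oslo→Hamar→Ålesund→Tromsø: 8 + 8 + 3 = 19
Oslo→Hamar→Tromsø: 8 + 12 = 20
Best route has total 10.

10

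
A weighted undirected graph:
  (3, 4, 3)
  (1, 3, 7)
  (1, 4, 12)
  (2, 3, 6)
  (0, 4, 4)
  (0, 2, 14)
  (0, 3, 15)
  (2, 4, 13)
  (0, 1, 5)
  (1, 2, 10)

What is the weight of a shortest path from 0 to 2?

Some routes from 0 to 2:
0 -> 2: 14
0 -> 1 -> 2: 5 + 10 = 15
0 -> 4 -> 2: 4 + 13 = 17
0 -> 4 -> 3 -> 2: 4 + 3 + 6 = 13
Best route has total 13.

13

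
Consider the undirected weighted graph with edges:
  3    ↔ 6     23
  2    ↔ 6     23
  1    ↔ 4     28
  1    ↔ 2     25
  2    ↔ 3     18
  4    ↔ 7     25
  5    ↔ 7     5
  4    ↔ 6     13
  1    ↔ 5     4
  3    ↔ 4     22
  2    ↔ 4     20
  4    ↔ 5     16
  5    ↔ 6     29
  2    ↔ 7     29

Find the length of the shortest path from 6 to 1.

33

Checking several routes:
6 → 4 → 5 → 1: 13 + 16 + 4 = 33
6 → 4 → 2 → 1: 13 + 20 + 25 = 58
6 → 4 → 1: 13 + 28 = 41
6 → 2 → 1: 23 + 25 = 48
6 → 5 → 1: 29 + 4 = 33
6 → 4 → 7 → 5 → 1: 13 + 25 + 5 + 4 = 47
Shortest: 33.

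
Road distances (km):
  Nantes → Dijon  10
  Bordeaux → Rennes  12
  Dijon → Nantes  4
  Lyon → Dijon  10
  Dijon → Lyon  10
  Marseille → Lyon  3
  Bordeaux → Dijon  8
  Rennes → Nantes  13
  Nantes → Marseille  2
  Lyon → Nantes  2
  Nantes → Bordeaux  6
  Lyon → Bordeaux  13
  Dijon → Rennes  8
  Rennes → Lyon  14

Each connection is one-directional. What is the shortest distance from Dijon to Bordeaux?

10

Comparing a few candidate routes:
Dijon - Lyon - Bordeaux: 10 + 13 = 23
Dijon - Rennes - Nantes - Bordeaux: 8 + 13 + 6 = 27
Dijon - Lyon - Nantes - Bordeaux: 10 + 2 + 6 = 18
Dijon - Nantes - Marseille - Lyon - Bordeaux: 4 + 2 + 3 + 13 = 22
Dijon - Nantes - Bordeaux: 4 + 6 = 10
Best route has total 10 km.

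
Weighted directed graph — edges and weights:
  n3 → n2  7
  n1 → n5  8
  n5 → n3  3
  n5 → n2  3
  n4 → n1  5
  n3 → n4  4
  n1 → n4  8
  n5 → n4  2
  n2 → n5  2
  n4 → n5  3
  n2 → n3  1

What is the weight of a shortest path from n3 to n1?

Paths from n3 to n1:
n3 - n4 - n1: 4 + 5 = 9
n3 - n2 - n5 - n4 - n1: 7 + 2 + 2 + 5 = 16
Shortest: 9.

9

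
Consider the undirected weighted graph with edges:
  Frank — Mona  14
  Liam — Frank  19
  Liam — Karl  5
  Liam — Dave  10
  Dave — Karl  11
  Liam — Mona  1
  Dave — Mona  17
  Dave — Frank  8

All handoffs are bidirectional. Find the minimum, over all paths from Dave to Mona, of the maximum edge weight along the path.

Comparing a few candidate routes:
Dave-Liam-Mona: max(10, 1) = 10
Dave-Mona: max(17) = 17
Dave-Karl-Liam-Mona: max(11, 5, 1) = 11
Dave-Frank-Liam-Mona: max(8, 19, 1) = 19
Dave-Frank-Mona: max(8, 14) = 14
The minimum achievable maximum is 10.

10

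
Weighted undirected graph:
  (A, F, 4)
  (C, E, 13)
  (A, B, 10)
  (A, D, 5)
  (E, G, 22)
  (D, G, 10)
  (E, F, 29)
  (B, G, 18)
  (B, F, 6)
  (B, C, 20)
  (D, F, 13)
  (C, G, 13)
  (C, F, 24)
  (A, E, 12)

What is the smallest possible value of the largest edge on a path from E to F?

Checking several routes:
E -> A -> B -> F: max(12, 10, 6) = 12
E -> C -> G -> D -> A -> F: max(13, 13, 10, 5, 4) = 13
E -> A -> D -> F: max(12, 5, 13) = 13
E -> A -> F: max(12, 4) = 12
The minimum achievable maximum is 12.

12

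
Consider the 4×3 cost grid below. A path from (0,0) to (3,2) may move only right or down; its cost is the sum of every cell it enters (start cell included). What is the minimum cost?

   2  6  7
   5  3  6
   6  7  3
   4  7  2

21

One optimal route is [0,0] → [1,0] → [1,1] → [1,2] → [2,2] → [3,2].
Its cost is 2 + 5 + 3 + 6 + 3 + 2 = 21.
(Top row then right column would cost 26.)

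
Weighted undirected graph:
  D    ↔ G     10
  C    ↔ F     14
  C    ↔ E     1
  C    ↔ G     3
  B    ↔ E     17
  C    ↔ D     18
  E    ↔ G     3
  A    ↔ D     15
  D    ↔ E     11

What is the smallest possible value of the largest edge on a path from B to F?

17

Candidate routes:
B→E→D→C→F: max(17, 11, 18, 14) = 18
B→E→D→G→C→F: max(17, 11, 10, 3, 14) = 17
B→E→G→C→F: max(17, 3, 3, 14) = 17
B→E→C→F: max(17, 1, 14) = 17
B→E→G→D→C→F: max(17, 3, 10, 18, 14) = 18
Best route has worst link 17.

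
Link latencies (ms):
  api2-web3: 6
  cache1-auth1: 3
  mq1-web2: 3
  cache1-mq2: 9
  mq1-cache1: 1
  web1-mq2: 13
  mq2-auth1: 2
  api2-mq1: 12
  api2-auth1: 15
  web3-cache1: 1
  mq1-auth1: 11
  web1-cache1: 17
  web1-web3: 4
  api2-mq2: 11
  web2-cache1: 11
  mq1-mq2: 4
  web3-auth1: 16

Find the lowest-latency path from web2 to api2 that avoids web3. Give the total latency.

15

Comparing a few candidate routes:
web2→mq1→cache1→auth1→api2: 3 + 1 + 3 + 15 = 22
web2→mq1→mq2→auth1→api2: 3 + 4 + 2 + 15 = 24
web2→mq1→api2: 3 + 12 = 15
web2→mq1→cache1→auth1→mq2→api2: 3 + 1 + 3 + 2 + 11 = 20
web2→mq1→mq2→api2: 3 + 4 + 11 = 18
Shortest: 15 ms.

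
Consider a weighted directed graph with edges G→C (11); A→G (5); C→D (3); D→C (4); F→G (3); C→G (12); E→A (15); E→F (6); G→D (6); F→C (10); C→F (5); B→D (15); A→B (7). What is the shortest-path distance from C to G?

Paths from C to G:
C→G: 12
C→F→G: 5 + 3 = 8
The minimum is 8.

8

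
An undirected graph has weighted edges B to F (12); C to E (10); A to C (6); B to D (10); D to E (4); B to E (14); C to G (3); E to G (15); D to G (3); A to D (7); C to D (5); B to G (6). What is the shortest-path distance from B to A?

A few of the B→A routes:
B - D - C - A: 10 + 5 + 6 = 21
B - D - A: 10 + 7 = 17
B - G - C - A: 6 + 3 + 6 = 15
B - G - D - C - A: 6 + 3 + 5 + 6 = 20
B - G - D - A: 6 + 3 + 7 = 16
B - G - C - D - A: 6 + 3 + 5 + 7 = 21
The minimum is 15.

15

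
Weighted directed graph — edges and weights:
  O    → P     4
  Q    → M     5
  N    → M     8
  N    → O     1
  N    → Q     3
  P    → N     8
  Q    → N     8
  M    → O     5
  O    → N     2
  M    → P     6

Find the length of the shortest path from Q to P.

Candidate routes:
Q→M→O→P: 5 + 5 + 4 = 14
Q→N→M→O→P: 8 + 8 + 5 + 4 = 25
Q→N→M→P: 8 + 8 + 6 = 22
Q→M→P: 5 + 6 = 11
Q→N→O→P: 8 + 1 + 4 = 13
Best route has total 11.

11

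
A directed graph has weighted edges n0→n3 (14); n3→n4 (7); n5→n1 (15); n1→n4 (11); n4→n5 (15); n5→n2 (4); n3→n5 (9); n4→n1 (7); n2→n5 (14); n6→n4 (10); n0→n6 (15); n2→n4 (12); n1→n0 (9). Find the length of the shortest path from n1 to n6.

Candidate routes:
n1→n0→n6: 9 + 15 = 24
Best route has total 24.

24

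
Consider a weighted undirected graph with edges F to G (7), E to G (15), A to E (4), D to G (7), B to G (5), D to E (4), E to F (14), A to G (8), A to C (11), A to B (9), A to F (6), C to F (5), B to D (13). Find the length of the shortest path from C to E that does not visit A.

19

Paths from C to E avoiding A:
C -> F -> G -> B -> D -> E: 5 + 7 + 5 + 13 + 4 = 34
C -> F -> G -> E: 5 + 7 + 15 = 27
C -> F -> E: 5 + 14 = 19
C -> F -> G -> D -> E: 5 + 7 + 7 + 4 = 23
Shortest: 19.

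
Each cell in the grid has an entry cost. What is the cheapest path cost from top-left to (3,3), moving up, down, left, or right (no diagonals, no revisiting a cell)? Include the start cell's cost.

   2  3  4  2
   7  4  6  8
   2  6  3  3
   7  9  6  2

Take [0,0] → [0,1] → [0,2] → [1,2] → [2,2] → [2,3] → [3,3] for a total of 2 + 3 + 4 + 6 + 3 + 3 + 2 = 23.

23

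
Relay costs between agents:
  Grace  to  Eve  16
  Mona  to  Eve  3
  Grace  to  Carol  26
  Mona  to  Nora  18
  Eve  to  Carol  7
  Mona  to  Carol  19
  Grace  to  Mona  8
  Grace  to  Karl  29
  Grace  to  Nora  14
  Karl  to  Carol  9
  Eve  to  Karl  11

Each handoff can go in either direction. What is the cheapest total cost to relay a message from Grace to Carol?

18

A few of the Grace→Carol routes:
Grace -> Carol: 26
Grace -> Mona -> Carol: 8 + 19 = 27
Grace -> Eve -> Carol: 16 + 7 = 23
Grace -> Mona -> Eve -> Carol: 8 + 3 + 7 = 18
Best route has total 18.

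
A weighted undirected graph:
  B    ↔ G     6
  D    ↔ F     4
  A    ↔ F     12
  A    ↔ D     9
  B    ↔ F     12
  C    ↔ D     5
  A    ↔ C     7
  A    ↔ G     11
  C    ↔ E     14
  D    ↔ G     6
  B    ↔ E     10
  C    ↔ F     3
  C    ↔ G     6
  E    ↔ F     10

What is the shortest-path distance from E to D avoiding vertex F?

A few of the E→D routes:
E-B-G-D: 10 + 6 + 6 = 22
E-C-D: 14 + 5 = 19
E-B-G-A-D: 10 + 6 + 11 + 9 = 36
E-C-A-D: 14 + 7 + 9 = 30
E-C-G-D: 14 + 6 + 6 = 26
E-B-G-C-D: 10 + 6 + 6 + 5 = 27
Best route has total 19.

19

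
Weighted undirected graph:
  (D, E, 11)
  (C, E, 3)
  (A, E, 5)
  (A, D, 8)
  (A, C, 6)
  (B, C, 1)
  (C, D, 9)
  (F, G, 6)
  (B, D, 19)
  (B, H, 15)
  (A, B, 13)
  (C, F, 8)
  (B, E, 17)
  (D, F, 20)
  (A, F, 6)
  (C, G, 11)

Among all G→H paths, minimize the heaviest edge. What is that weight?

15

Checking several routes:
G -> F -> C -> E -> A -> B -> H: max(6, 8, 3, 5, 13, 15) = 15
G -> F -> C -> D -> A -> B -> H: max(6, 8, 9, 8, 13, 15) = 15
G -> F -> C -> A -> B -> H: max(6, 8, 6, 13, 15) = 15
G -> F -> C -> B -> H: max(6, 8, 1, 15) = 15
G -> F -> C -> E -> D -> A -> B -> H: max(6, 8, 3, 11, 8, 13, 15) = 15
Best route has worst link 15.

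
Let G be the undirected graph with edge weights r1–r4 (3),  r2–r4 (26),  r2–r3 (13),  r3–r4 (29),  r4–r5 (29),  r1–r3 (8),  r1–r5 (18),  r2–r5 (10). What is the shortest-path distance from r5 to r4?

21

Comparing a few candidate routes:
r5 - r2 - r4: 10 + 26 = 36
r5 - r1 - r3 - r4: 18 + 8 + 29 = 55
r5 - r4: 29
r5 - r2 - r3 - r1 - r4: 10 + 13 + 8 + 3 = 34
r5 - r1 - r4: 18 + 3 = 21
r5 - r2 - r3 - r4: 10 + 13 + 29 = 52
The minimum is 21.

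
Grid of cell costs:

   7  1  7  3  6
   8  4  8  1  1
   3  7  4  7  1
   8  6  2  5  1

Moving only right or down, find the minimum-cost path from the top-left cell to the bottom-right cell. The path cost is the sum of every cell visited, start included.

22

Cheapest: [0,0] -> [0,1] -> [0,2] -> [0,3] -> [1,3] -> [1,4] -> [2,4] -> [3,4]
  7 + 1 + 7 + 3 + 1 + 1 + 1 + 1 = 22
For comparison, the top-then-right route costs 27.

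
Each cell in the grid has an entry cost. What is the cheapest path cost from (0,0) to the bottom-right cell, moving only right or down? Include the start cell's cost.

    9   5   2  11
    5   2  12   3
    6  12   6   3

One optimal route is [0,0]→[0,1]→[0,2]→[0,3]→[1,3]→[2,3].
Its cost is 9 + 5 + 2 + 11 + 3 + 3 = 33.

33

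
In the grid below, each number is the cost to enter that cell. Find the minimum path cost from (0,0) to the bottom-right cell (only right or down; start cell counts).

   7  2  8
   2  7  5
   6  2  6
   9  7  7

Best path: (0,0)→(1,0)→(2,0)→(2,1)→(2,2)→(3,2)
Cost: 7 + 2 + 6 + 2 + 6 + 7 = 30
For comparison, the top-then-right route costs 35.

30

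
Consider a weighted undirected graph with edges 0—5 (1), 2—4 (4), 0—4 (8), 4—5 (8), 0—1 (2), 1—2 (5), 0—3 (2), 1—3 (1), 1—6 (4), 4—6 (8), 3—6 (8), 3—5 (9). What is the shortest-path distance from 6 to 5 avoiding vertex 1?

Paths from 6 to 5 avoiding 1:
6 → 3 → 5: 8 + 9 = 17
6 → 4 → 0 → 5: 8 + 8 + 1 = 17
6 → 3 → 0 → 4 → 5: 8 + 2 + 8 + 8 = 26
6 → 4 → 0 → 3 → 5: 8 + 8 + 2 + 9 = 27
6 → 3 → 0 → 5: 8 + 2 + 1 = 11
6 → 4 → 5: 8 + 8 = 16
Shortest: 11.

11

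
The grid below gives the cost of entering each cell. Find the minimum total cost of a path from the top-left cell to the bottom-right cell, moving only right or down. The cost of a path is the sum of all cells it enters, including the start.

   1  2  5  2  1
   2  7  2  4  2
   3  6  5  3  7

Path (0,0) (0,1) (0,2) (0,3) (0,4) (1,4) (2,4): 1 + 2 + 5 + 2 + 1 + 2 + 7 = 20.

20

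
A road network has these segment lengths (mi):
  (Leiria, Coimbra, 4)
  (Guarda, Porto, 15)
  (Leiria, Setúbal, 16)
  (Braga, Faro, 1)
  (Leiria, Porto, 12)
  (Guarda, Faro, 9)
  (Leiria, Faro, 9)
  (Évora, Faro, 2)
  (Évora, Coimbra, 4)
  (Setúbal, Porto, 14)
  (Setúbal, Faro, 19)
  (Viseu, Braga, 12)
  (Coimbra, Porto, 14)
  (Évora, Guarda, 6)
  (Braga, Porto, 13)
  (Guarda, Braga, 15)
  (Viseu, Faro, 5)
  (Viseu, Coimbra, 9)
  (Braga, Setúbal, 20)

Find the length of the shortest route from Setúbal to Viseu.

Some routes from Setúbal to Viseu:
Setúbal - Leiria - Coimbra - Évora - Faro - Viseu: 16 + 4 + 4 + 2 + 5 = 31
Setúbal - Leiria - Faro - Viseu: 16 + 9 + 5 = 30
Setúbal - Leiria - Coimbra - Viseu: 16 + 4 + 9 = 29
Setúbal - Braga - Faro - Viseu: 20 + 1 + 5 = 26
Setúbal - Faro - Viseu: 19 + 5 = 24
Shortest: 24 mi.

24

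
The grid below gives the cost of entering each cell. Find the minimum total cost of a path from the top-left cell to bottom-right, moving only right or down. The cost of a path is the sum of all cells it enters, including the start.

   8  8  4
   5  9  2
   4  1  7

25

Path r0c0 → r1c0 → r2c0 → r2c1 → r2c2: 8 + 5 + 4 + 1 + 7 = 25.
For comparison, the top-then-right route costs 29.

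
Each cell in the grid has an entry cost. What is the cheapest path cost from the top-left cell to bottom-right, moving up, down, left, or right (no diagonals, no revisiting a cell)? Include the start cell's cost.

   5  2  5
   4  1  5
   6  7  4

17

Cheapest: [0,0]→[0,1]→[1,1]→[1,2]→[2,2]
  5 + 2 + 1 + 5 + 4 = 17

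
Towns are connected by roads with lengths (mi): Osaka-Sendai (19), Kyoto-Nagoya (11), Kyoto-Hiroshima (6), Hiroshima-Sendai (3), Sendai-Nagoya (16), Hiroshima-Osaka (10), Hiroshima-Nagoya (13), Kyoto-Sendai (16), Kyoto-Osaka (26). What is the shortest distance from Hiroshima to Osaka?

Some routes from Hiroshima to Osaka:
Hiroshima -> Sendai -> Osaka: 3 + 19 = 22
Hiroshima -> Sendai -> Kyoto -> Osaka: 3 + 16 + 26 = 45
Hiroshima -> Kyoto -> Sendai -> Osaka: 6 + 16 + 19 = 41
Hiroshima -> Kyoto -> Osaka: 6 + 26 = 32
Hiroshima -> Osaka: 10
Shortest: 10 mi.

10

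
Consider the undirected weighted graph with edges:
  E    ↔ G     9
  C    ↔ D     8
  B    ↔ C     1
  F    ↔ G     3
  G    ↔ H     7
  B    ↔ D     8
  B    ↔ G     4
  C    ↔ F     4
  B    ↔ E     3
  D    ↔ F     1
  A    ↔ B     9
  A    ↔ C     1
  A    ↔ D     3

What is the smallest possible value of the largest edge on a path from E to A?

Comparing a few candidate routes:
E -> B -> G -> F -> C -> D -> A: max(3, 4, 3, 4, 8, 3) = 8
E -> B -> C -> F -> D -> A: max(3, 1, 4, 1, 3) = 4
E -> B -> G -> F -> D -> A: max(3, 4, 3, 1, 3) = 4
E -> B -> G -> F -> C -> A: max(3, 4, 3, 4, 1) = 4
E -> B -> C -> D -> A: max(3, 1, 8, 3) = 8
E -> B -> C -> A: max(3, 1, 1) = 3
The minimum achievable maximum is 3.

3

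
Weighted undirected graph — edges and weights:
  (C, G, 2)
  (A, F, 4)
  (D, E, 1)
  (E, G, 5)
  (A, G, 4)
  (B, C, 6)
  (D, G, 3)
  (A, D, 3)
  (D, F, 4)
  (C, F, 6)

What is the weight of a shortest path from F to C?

6

Comparing a few candidate routes:
F -> A -> D -> G -> C: 4 + 3 + 3 + 2 = 12
F -> A -> G -> C: 4 + 4 + 2 = 10
F -> C: 6
F -> D -> G -> C: 4 + 3 + 2 = 9
The minimum is 6.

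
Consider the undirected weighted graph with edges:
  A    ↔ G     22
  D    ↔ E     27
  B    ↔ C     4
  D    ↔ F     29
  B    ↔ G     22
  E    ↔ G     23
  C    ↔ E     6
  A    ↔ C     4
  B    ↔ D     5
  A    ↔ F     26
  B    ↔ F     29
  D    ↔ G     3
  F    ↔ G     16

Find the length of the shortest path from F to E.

A few of the F→E routes:
F -> A -> C -> E: 26 + 4 + 6 = 36
F -> B -> C -> E: 29 + 4 + 6 = 39
F -> G -> D -> B -> C -> E: 16 + 3 + 5 + 4 + 6 = 34
The minimum is 34.

34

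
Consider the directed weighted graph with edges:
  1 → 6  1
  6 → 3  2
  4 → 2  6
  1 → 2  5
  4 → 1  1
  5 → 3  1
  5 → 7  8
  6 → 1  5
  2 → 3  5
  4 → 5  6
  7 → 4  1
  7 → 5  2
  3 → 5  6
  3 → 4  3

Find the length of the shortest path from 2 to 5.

Candidate routes:
2 -> 3 -> 4 -> 5: 5 + 3 + 6 = 14
2 -> 3 -> 5: 5 + 6 = 11
Best route has total 11.

11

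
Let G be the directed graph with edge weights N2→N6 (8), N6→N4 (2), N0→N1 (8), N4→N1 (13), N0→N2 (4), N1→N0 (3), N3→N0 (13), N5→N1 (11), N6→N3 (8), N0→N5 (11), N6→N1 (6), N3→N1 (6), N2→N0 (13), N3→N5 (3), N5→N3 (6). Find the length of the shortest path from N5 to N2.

Candidate routes:
N5→N1→N0→N2: 11 + 3 + 4 = 18
N5→N3→N1→N0→N2: 6 + 6 + 3 + 4 = 19
N5→N3→N0→N2: 6 + 13 + 4 = 23
Shortest: 18.

18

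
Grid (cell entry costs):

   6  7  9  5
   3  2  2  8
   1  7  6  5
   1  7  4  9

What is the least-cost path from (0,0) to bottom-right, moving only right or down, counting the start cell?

31

Best path: (0,0) -> (1,0) -> (2,0) -> (3,0) -> (3,1) -> (3,2) -> (3,3)
Cost: 6 + 3 + 1 + 1 + 7 + 4 + 9 = 31
For comparison, the top-then-right route costs 49.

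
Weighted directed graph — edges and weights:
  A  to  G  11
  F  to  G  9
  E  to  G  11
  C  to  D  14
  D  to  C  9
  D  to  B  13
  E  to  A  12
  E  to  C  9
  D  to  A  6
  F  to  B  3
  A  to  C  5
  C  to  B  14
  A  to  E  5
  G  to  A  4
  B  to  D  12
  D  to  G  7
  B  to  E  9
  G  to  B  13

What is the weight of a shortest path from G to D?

23

Checking several routes:
G→A→C→B→D: 4 + 5 + 14 + 12 = 35
G→B→D: 13 + 12 = 25
G→A→C→D: 4 + 5 + 14 = 23
G→A→E→C→D: 4 + 5 + 9 + 14 = 32
Shortest: 23.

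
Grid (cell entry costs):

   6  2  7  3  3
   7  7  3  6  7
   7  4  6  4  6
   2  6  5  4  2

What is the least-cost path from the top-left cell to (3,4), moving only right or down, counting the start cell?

34

Path [0,0] → [0,1] → [0,2] → [0,3] → [1,3] → [2,3] → [3,3] → [3,4]: 6 + 2 + 7 + 3 + 6 + 4 + 4 + 2 = 34.
For comparison, the top-then-right route costs 36.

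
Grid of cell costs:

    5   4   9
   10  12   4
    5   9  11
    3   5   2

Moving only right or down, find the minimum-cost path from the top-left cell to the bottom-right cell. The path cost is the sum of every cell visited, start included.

Cheapest: (0,0) (1,0) (2,0) (3,0) (3,1) (3,2)
  5 + 10 + 5 + 3 + 5 + 2 = 30
For comparison, the top-then-right route costs 35.

30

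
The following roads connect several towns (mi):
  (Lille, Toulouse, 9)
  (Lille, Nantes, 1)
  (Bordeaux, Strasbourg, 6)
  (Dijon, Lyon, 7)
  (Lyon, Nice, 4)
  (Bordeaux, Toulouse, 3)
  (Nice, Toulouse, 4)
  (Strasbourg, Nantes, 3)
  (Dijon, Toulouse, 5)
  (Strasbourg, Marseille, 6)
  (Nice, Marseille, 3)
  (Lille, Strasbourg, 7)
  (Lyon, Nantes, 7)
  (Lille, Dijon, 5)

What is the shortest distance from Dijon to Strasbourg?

A few of the Dijon→Strasbourg routes:
Dijon → Lille → Nantes → Strasbourg: 5 + 1 + 3 = 9
Dijon → Toulouse → Nice → Marseille → Strasbourg: 5 + 4 + 3 + 6 = 18
Dijon → Toulouse → Bordeaux → Strasbourg: 5 + 3 + 6 = 14
Dijon → Lyon → Nantes → Strasbourg: 7 + 7 + 3 = 17
Dijon → Lille → Strasbourg: 5 + 7 = 12
The minimum is 9 mi.

9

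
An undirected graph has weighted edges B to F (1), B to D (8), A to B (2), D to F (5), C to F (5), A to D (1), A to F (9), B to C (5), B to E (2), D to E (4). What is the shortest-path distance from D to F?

Comparing a few candidate routes:
D→F: 5
D→A→B→F: 1 + 2 + 1 = 4
D→B→F: 8 + 1 = 9
D→E→B→F: 4 + 2 + 1 = 7
D→A→F: 1 + 9 = 10
The minimum is 4.

4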